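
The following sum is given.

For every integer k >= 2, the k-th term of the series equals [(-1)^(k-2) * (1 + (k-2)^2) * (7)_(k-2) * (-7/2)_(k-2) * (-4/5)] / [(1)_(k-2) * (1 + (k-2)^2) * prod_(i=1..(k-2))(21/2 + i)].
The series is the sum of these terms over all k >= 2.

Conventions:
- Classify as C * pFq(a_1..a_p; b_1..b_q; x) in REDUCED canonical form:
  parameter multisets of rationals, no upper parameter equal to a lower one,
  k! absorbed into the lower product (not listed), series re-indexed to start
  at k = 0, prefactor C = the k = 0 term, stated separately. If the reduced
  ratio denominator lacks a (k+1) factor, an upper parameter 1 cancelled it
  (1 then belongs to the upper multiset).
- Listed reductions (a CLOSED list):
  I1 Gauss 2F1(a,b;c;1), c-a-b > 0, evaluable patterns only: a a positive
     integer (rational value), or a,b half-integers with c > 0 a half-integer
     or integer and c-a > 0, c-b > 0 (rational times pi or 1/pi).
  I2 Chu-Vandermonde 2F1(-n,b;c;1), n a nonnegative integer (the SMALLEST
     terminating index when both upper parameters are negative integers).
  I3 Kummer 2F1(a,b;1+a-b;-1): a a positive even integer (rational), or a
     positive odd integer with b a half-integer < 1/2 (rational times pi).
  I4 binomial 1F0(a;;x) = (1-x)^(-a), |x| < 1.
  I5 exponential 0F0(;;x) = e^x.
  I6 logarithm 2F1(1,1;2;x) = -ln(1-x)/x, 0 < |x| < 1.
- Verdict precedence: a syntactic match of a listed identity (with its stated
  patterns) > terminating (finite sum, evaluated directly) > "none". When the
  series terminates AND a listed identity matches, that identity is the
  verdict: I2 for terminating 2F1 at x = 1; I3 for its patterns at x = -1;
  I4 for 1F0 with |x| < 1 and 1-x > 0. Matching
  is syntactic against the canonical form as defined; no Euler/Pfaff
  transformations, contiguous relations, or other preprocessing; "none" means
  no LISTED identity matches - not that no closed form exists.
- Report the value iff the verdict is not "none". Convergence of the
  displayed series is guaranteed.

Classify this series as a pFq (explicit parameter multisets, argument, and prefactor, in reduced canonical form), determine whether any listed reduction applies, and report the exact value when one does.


This is -4/5 * 2F1(-7/2, 7; 23/2; -1) in reduced canonical form. Verdict: Kummer's theorem (I3) applies (x = -1; c = 23/2 equals 1+a-b for upper {-7/2, 7}: listed pattern). Sum: (-2909907/2097152) * pi.

Key observation: with t_0 = -4/5, the lower running product (C = -4/5) is a rising factorial.
Consecutive-term ratio: r(k) = (-1) * (k-7/2) (k+7) / [(k+23/2) (k+1)] - rational in k. x = (-1); t_0 = -4/5; negate the roots.


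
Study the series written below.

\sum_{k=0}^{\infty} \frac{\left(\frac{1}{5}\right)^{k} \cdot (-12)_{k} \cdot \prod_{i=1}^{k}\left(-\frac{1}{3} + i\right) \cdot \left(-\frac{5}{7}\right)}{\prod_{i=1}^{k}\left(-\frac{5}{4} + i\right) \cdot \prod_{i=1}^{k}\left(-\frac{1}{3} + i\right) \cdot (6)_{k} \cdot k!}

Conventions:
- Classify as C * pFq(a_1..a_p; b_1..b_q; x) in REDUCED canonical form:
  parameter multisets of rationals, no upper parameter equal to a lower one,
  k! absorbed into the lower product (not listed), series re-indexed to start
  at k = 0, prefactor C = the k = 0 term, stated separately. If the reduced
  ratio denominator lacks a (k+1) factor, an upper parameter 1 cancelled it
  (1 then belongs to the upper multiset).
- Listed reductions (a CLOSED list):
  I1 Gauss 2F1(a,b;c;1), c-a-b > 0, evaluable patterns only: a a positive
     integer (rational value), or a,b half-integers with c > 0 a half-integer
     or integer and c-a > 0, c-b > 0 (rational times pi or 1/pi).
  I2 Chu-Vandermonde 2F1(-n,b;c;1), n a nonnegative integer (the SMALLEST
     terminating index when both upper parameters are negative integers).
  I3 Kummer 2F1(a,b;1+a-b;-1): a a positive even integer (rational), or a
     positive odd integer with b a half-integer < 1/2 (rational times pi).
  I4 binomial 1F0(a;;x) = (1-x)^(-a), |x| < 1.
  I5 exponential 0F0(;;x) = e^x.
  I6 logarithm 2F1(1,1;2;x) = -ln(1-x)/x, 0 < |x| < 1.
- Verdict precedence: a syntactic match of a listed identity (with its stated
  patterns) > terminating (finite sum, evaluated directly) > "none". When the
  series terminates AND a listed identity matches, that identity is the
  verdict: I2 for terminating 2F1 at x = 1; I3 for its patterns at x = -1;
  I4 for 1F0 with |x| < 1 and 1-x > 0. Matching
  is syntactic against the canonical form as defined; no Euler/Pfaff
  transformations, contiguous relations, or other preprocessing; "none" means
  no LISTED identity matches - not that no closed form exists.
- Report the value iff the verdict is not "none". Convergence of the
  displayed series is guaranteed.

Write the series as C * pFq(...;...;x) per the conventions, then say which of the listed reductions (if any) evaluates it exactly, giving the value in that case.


The tell: x = \frac{1}{5} and the parameter 2/3 appears in both the upper and lower lists and cancels.
Adjacent-term ratio: r(k) = \frac{1}{5} * (k-12) / [(k-\frac{1}{4}) (k+6) (k+1)] - rational in k, leading ratio \frac{1}{5}; with t_0 = -\frac{5}{7}, classification follows.

The series (x = \frac{1}{5}) is 1F2: upper {-12}, lower {-\frac{1}{4}, 6}, prefactor -\frac{5}{7}. Verdict: terminating at k = 12: the factor (-12)_k kills every later term; summing the 13 survivors is exact. Hence: -\frac{29970697673618201064960128729819}{18399526621033321343902587890625}.


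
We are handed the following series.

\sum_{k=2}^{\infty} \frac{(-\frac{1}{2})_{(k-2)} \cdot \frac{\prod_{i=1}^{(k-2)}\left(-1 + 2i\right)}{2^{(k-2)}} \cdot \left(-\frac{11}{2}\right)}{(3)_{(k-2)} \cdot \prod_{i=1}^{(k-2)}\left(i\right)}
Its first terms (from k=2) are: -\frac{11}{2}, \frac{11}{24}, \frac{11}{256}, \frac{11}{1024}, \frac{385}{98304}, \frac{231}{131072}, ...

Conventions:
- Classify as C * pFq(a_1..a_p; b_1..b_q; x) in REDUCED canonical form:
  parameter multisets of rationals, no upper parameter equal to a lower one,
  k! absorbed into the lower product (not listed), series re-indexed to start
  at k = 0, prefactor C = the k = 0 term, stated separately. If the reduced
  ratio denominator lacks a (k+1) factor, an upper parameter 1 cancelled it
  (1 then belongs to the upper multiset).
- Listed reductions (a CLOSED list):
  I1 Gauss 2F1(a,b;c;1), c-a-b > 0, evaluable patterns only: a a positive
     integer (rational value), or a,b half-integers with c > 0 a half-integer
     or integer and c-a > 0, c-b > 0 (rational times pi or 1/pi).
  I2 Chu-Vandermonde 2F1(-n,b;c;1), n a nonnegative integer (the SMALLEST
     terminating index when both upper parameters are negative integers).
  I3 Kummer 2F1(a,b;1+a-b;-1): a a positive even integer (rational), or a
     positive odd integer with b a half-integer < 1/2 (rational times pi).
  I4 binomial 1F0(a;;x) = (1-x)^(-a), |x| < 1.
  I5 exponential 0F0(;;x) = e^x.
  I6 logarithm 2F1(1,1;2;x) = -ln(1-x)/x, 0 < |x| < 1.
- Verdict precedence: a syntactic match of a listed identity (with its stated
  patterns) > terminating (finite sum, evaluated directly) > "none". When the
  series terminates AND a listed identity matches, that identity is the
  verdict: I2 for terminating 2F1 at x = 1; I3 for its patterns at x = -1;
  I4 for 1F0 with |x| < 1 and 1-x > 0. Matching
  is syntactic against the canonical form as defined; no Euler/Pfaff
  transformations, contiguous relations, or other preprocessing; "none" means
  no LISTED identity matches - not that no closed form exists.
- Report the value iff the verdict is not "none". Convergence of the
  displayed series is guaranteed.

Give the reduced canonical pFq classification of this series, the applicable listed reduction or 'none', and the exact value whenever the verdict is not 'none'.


x = 1 here; the reduced form reads 2F1, upper {-\frac{1}{2}, \frac{1}{2}}, lower {3}, C = -\frac{11}{2}. Verdict (x = 1): Gauss's theorem I1 (half-integer case) applies (x = 1; upper {-\frac{1}{2}, \frac{1}{2}} half-integers, c = 3 in the evaluable pattern). Its exact value is \left(-\frac{704}{45}\right) / \pi.

First insight: with t_0 = -\frac{11}{2}, the product of the first k integers (prefactor -11/2) is k!.
Step ratio: r(k) = 1 * (k-\frac{1}{2}) (k+\frac{1}{2}) / [(k+3) (k+1)] - rational; roots negated = parameters, x = 1, C = -\frac{11}{2}.


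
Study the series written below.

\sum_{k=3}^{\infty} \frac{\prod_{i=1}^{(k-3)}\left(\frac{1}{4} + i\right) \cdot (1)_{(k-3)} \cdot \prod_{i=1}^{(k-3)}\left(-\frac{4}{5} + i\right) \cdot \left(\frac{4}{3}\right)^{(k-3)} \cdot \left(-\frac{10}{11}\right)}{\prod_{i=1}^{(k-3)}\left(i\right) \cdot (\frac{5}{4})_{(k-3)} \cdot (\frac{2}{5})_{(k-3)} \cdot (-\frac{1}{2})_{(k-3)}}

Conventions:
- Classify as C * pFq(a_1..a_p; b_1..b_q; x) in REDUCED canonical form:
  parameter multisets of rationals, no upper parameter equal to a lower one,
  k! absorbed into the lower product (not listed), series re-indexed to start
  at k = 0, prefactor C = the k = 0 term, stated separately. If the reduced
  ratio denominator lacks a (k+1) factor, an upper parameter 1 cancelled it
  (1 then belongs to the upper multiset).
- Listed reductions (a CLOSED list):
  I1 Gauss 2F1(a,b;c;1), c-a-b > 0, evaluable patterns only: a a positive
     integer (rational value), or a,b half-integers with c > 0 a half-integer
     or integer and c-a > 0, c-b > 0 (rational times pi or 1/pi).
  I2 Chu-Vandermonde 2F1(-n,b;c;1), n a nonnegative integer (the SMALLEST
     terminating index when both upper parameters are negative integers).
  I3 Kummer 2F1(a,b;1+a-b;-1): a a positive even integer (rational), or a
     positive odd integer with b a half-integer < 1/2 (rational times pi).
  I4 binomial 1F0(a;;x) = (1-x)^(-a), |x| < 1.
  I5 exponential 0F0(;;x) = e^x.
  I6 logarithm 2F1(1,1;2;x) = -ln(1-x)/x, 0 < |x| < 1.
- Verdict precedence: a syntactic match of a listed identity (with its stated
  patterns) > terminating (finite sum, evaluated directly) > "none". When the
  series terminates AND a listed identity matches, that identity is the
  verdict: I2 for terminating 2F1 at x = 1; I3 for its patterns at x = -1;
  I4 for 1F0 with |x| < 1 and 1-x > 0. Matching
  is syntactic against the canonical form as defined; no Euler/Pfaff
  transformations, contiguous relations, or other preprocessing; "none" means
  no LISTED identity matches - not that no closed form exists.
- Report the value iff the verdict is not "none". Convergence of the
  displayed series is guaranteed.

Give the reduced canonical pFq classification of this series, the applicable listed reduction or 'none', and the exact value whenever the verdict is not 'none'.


The tell: t_0 being -\frac{10}{11}, the running product (C = -10/11) telescopes to a rising factorial.
Ratio: r(k) = \frac{4}{3} * (k+\frac{1}{5}) (k+1) / [(k-\frac{1}{2}) (k+\frac{2}{5}) (k+1)] ; factor over Q: parameters, x = \frac{4}{3}, and C = -\frac{10}{11}.

Classification (C = -\frac{10}{11}): 2F2 with upper {\frac{1}{5}, 1}, lower {-\frac{1}{2}, \frac{2}{5}}, argument x = \frac{4}{3}. Verdict: none. No listed pattern accepts 2F2(\frac{1}{5}, 1; -\frac{1}{2}, \frac{2}{5}; \frac{4}{3}).


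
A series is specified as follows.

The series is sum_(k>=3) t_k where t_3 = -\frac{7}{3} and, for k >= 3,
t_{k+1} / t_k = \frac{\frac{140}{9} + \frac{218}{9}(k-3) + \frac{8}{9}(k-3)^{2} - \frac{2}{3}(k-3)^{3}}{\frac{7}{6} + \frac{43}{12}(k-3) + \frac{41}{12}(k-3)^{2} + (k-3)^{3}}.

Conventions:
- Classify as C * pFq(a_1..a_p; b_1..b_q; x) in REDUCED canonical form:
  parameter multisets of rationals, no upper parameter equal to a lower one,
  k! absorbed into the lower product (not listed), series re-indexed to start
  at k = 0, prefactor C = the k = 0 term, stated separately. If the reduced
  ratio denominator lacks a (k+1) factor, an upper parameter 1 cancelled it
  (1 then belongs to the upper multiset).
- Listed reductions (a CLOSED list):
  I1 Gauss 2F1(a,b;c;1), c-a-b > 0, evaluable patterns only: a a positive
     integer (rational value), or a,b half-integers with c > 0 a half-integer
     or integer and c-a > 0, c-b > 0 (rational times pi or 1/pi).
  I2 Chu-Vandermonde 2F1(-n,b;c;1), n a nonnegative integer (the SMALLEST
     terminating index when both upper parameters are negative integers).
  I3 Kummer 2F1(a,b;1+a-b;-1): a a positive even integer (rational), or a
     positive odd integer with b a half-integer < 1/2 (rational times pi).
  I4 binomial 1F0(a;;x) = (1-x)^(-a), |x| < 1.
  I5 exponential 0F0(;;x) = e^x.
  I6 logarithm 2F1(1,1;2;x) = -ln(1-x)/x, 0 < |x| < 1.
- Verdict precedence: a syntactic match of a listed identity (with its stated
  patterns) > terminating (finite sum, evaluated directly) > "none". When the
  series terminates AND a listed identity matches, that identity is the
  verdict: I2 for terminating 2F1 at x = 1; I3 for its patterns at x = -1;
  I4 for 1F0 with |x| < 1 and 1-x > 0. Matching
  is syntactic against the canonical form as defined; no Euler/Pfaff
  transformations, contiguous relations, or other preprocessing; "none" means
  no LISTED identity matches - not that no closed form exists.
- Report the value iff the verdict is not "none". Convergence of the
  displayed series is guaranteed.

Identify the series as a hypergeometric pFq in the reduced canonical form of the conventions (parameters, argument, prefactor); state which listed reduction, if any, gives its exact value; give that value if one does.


With C = -\frac{7}{3}: the canonical form is 2F1(-7, 5; \frac{7}{4}; -\frac{2}{3}). Verdict: terminating at k = 7: the factor (-7)_k kills every later term; summing the 8 survivors is exact. Value: -\frac{3047006694487}{2933101611}.

Key observation: x = -\frac{2}{3} and cancel k + 2/3 from the displayed ratio first; then prefactor -7/3.
Ratio: r(k) = -\frac{2}{3} * (k-7) (k+5) / [(k+\frac{7}{4}) (k+1)] - rational in k. x = -\frac{2}{3}; t_0 = -\frac{7}{3}; negate the roots.


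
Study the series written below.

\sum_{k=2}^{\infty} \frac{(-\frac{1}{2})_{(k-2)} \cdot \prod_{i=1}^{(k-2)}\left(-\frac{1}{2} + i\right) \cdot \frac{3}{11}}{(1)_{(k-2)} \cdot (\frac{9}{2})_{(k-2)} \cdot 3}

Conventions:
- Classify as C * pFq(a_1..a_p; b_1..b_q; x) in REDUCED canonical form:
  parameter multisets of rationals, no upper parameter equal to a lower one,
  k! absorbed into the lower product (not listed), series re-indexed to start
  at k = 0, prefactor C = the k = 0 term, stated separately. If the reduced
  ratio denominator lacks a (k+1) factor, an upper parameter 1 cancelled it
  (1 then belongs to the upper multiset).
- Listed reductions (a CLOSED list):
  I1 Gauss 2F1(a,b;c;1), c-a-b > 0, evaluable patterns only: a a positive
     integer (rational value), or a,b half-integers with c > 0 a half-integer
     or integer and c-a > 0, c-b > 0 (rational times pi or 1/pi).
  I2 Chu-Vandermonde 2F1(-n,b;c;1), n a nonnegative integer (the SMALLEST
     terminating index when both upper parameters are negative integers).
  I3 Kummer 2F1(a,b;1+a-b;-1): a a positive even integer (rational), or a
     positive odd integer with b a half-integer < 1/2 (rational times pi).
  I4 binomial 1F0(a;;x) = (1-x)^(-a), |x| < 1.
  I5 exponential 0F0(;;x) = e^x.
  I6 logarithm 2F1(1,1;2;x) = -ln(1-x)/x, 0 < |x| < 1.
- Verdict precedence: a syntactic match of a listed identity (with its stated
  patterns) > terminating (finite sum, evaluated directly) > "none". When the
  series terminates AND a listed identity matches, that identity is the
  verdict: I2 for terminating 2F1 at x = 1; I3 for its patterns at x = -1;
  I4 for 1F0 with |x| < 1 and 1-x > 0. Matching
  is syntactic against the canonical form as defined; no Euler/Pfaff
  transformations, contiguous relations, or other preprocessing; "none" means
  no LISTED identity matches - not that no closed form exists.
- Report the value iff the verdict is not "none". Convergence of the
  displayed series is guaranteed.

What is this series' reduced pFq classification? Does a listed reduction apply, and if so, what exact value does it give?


At argument 1: a 2F1 with upper {-\frac{1}{2}, \frac{1}{2}}, lower {\frac{9}{2}}, scaled by C = \frac{1}{11}. Verdict: Gauss's theorem I1 (half-integer case) matches (x = 1; upper {-\frac{1}{2}, \frac{1}{2}} half-integers, c = \frac{9}{2} in the evaluable pattern). Exact value: \frac{1225}{45056} \cdot \pi.

Key observation: from the first term \frac{1}{11}: (1)_k (C = 1/11) is k! itself.
Adjacent-term ratio: r(k) = 1 * (k-\frac{1}{2}) (k+\frac{1}{2}) / [(k+\frac{9}{2}) (k+1)] - poly over poly, x = 1 from leading terms; C = \frac{1}{11} at k = 0.


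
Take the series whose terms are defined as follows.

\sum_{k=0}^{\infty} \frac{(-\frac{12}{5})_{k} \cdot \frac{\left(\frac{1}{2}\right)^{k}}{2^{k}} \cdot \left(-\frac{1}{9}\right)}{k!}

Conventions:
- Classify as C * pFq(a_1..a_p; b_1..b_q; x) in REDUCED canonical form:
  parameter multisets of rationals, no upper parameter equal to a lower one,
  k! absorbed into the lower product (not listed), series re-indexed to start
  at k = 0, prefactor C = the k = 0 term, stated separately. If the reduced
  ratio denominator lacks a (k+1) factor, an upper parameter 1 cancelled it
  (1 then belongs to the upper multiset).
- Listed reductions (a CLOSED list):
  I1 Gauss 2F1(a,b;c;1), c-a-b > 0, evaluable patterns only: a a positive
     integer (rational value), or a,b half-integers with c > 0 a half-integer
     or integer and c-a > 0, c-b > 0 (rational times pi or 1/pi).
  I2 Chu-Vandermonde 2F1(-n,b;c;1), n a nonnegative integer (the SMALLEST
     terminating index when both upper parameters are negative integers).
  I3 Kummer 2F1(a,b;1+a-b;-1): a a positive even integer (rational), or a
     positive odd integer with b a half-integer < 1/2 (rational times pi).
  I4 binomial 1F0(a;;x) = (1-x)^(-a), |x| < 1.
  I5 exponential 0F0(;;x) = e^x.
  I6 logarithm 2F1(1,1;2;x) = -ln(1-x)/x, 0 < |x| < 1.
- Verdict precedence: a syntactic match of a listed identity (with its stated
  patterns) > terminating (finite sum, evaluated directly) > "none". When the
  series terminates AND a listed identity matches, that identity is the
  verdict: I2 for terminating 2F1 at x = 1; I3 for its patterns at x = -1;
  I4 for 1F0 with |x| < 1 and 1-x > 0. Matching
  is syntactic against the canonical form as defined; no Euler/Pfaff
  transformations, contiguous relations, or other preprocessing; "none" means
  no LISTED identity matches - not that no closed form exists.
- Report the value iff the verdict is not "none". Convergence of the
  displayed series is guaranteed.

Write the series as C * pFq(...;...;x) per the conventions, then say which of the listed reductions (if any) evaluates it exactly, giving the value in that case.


Reduced: x = \frac{1}{4}, 1F0, upper = {-\frac{12}{5}}, lower = {-}, C = -\frac{1}{9}. Verdict: binomial (I4) matches (the 1F0 binomial series: exponent 12/5, x = \frac{1}{4}). Exact value: \left(-\frac{1}{9}\right) \cdot \left(\frac{3}{4}\right)^{\frac{12}{5}}.

The tell: x = \frac{1}{4} and the two k-th powers (C = -1/9, x = 1/4) combine into one argument.
Term ratio: r(k) = \frac{1}{4} * (k-\frac{12}{5}) / [(k+1)] ; factor over Q: parameters, x = \frac{1}{4}, and C = -\frac{1}{9}.


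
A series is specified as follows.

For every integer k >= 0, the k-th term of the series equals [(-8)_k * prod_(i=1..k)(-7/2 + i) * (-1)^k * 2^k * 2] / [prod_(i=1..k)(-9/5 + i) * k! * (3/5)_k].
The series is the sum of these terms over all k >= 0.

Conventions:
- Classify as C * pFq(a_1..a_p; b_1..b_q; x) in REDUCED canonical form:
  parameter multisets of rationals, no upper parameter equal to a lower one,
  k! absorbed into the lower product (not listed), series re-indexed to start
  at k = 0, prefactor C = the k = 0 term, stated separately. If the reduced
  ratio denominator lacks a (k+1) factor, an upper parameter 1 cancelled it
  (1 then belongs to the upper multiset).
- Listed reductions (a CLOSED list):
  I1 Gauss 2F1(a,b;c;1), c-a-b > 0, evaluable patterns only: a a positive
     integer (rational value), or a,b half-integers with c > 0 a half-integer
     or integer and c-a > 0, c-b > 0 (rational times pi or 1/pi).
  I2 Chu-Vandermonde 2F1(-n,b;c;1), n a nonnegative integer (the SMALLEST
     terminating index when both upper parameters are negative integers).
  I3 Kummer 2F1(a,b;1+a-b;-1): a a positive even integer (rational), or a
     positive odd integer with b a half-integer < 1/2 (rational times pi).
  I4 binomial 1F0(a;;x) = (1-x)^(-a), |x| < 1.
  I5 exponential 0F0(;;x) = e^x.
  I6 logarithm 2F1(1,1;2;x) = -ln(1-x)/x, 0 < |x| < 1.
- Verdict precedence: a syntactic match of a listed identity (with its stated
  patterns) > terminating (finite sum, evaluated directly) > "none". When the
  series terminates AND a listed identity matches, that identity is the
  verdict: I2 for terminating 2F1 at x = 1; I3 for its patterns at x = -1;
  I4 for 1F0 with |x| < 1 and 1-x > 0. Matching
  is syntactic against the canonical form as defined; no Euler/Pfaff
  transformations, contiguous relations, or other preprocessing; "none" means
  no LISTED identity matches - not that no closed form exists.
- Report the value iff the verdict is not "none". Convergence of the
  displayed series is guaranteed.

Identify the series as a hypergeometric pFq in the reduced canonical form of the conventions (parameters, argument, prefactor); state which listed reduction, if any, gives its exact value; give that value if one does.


Reduced: x = -2, 2F2, upper = {-8, -5/2}, lower = {-4/5, 3/5}, C = 2. Verdict: terminating - upper -8 stops the sum at k = 8; the 9 terms are added exactly. Hence: -2935859992139601407/2573464631721984.

Key step: t_0 being 2, the running product (C = 2) telescopes to a rising factorial.
Ratio: r(k) = (-2) * (k-8) (k-5/2) / [(k-4/5) (k+3/5) (k+1)] - rational in k. x = (-2); t_0 = 2; negate the roots.


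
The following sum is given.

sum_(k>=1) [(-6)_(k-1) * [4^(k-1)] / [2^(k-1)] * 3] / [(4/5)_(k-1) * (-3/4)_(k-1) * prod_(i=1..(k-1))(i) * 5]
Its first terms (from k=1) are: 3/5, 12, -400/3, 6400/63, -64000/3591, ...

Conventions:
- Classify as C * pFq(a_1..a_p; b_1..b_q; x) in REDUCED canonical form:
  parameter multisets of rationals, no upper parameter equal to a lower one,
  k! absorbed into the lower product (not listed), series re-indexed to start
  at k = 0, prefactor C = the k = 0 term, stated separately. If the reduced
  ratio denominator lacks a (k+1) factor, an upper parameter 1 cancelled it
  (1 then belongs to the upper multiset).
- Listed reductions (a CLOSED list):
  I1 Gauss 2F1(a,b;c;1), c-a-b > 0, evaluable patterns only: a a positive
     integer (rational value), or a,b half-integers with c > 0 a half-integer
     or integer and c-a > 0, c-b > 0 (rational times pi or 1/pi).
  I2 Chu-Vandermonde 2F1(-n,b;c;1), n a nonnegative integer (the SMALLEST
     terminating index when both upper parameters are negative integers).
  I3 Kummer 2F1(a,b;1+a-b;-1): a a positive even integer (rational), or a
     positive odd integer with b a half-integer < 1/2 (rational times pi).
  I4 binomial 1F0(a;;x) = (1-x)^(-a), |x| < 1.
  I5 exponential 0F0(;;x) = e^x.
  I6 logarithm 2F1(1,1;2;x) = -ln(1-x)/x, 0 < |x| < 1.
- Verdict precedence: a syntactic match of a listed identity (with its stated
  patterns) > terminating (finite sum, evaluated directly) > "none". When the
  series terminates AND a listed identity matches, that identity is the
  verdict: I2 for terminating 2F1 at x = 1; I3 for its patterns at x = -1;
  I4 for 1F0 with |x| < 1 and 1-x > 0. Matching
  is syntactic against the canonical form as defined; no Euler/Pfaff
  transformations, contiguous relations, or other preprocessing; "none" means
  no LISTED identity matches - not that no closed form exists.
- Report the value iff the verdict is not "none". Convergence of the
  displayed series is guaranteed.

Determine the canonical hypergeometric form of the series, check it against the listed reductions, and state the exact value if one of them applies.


The series (x = 2) is 1F2: upper {-6}, lower {-3/4, 4/5}, prefactor 3/5. Verdict: terminating - the sum ends at index 6 because -6 is a negative integer; exact evaluation follows. Exact value: -37352984327/1035662355.

Key step: from the first term 3/5: the two k-th powers (C = 3/5, x = 2) combine into one argument.
Consecutive-term ratio: r(k) = 2 * (k-6) / [(k-3/4) (k+4/5) (k+1)] - rational; roots negated = parameters, x = 2, C = 3/5.


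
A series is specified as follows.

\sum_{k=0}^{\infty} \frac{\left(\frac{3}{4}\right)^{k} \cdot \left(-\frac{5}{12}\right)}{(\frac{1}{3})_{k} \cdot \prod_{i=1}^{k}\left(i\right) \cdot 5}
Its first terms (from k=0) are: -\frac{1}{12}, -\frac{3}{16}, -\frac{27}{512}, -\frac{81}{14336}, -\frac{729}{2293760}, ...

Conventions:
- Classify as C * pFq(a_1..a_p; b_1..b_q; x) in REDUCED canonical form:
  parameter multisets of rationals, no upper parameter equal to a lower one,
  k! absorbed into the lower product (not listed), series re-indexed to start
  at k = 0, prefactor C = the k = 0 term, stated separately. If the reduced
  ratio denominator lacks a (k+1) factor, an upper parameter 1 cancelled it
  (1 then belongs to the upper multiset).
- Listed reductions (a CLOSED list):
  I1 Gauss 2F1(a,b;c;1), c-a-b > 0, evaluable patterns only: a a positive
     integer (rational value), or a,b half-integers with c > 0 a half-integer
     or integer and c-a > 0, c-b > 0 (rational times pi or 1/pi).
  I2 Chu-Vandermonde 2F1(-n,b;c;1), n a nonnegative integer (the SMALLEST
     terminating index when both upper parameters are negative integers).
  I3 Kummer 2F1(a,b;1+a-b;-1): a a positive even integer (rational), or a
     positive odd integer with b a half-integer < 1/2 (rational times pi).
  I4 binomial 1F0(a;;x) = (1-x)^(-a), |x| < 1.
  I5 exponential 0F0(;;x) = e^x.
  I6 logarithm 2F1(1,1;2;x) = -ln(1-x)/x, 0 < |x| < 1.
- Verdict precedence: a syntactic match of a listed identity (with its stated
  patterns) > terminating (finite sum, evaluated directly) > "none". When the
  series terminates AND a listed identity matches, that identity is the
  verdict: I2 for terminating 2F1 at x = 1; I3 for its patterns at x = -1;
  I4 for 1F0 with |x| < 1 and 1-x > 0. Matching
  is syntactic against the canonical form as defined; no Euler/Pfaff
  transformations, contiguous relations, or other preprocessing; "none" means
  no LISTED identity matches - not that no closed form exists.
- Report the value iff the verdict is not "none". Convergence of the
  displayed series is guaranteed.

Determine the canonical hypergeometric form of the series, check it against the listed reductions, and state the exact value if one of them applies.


At argument \frac{3}{4}: a 0F1 with upper {-}, lower {\frac{1}{3}}, scaled by C = -\frac{1}{12}. Verdict: no listed reduction: x = \frac{3}{4} and upper {-} fail every I1-I6 pattern.

The tell: t_0 = -\frac{1}{12} here, and the product of the first k integers (C = -1/12, x = 3/4) is k!.
Term ratio: r(k) = \frac{3}{4} * 1 / [(k+\frac{1}{3}) (k+1)] - poly over poly, x = \frac{3}{4} from leading terms; C = -\frac{1}{12} at k = 0.


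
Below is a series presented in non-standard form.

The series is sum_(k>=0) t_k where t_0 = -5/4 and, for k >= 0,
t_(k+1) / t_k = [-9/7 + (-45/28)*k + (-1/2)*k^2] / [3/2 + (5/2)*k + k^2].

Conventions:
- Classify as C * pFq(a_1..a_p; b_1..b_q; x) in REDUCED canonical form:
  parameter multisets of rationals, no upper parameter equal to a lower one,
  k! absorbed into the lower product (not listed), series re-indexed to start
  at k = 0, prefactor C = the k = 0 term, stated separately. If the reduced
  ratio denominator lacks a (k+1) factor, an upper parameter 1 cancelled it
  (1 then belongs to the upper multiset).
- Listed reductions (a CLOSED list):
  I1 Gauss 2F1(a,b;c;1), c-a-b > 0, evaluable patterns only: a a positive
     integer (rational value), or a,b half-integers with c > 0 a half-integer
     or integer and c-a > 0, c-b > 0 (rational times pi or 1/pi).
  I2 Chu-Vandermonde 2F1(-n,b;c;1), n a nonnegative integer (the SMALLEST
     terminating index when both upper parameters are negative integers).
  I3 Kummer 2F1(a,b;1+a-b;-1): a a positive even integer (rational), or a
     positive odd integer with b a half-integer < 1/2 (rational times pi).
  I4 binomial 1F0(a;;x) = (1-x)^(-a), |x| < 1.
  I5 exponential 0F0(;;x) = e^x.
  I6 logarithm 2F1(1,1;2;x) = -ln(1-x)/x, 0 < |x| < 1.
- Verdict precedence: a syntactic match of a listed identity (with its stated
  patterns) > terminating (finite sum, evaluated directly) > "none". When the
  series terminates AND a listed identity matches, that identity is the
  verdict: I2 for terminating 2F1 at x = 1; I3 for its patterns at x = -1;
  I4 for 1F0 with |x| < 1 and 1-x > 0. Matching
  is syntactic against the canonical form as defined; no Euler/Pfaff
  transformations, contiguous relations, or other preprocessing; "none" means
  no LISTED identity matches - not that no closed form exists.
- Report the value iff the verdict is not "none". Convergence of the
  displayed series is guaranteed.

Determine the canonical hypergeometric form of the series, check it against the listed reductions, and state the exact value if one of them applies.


The tell: with t_0 = -5/4, factor the ratio over Q (prefactor -5/4): negated roots = parameters.
Term ratio: r(k) = (-1/2) * (k+12/7) / [(k+1)] - poly over poly, x = (-1/2) from leading terms; C = -5/4 at k = 0.

x = -1/2 here; the reduced form reads 1F0, upper {12/7}, lower {-}, C = -5/4. Verdict: binomial (I4) fires (the 1F0 binomial series: exponent -12/7, x = -1/2). Exact value: (-5/4) * (3/2)^(-12/7).


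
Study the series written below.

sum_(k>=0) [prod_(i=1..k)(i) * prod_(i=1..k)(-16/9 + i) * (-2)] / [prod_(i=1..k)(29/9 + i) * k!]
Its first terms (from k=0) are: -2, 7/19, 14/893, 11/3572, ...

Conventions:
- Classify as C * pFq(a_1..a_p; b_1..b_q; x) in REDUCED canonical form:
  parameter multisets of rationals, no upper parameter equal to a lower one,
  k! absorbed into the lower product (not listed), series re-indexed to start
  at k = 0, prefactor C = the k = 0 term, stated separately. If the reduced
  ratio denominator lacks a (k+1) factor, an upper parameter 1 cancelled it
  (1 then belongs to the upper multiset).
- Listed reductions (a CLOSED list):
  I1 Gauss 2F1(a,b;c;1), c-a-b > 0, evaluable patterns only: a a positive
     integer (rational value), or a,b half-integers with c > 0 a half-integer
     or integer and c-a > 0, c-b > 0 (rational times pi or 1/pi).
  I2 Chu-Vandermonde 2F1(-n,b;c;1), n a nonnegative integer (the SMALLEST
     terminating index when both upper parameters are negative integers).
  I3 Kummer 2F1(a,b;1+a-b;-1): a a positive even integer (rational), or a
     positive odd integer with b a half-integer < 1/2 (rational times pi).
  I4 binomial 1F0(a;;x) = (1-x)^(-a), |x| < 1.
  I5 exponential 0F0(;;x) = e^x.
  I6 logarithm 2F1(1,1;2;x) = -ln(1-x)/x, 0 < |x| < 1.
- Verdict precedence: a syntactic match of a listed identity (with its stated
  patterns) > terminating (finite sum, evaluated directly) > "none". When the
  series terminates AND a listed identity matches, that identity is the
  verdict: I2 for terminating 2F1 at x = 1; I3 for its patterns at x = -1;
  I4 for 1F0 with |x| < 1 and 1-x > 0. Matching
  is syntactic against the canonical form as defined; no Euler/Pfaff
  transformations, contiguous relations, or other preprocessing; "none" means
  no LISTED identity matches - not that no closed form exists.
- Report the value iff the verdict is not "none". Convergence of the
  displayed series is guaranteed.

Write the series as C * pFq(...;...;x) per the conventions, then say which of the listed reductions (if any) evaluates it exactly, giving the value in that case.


Structural cue: t_0 being -2, the lower running product (prefactor -2) is a rising factorial.
Step ratio: r(k) = 1 * (k-7/9) (k+1) / [(k+38/9) (k+1)] - rational; roots negated = parameters, x = 1, C = -2.

Classification (C = -2): 2F1 with upper {-7/9, 1}, lower {38/9}, argument x = 1. Verdict (x = 1): Gauss's theorem (I1) applies (x = 1: the Gamma ratio telescopes since c-a-b = 4 > 0 and a = 1 in Z>0). Hence: -29/18.


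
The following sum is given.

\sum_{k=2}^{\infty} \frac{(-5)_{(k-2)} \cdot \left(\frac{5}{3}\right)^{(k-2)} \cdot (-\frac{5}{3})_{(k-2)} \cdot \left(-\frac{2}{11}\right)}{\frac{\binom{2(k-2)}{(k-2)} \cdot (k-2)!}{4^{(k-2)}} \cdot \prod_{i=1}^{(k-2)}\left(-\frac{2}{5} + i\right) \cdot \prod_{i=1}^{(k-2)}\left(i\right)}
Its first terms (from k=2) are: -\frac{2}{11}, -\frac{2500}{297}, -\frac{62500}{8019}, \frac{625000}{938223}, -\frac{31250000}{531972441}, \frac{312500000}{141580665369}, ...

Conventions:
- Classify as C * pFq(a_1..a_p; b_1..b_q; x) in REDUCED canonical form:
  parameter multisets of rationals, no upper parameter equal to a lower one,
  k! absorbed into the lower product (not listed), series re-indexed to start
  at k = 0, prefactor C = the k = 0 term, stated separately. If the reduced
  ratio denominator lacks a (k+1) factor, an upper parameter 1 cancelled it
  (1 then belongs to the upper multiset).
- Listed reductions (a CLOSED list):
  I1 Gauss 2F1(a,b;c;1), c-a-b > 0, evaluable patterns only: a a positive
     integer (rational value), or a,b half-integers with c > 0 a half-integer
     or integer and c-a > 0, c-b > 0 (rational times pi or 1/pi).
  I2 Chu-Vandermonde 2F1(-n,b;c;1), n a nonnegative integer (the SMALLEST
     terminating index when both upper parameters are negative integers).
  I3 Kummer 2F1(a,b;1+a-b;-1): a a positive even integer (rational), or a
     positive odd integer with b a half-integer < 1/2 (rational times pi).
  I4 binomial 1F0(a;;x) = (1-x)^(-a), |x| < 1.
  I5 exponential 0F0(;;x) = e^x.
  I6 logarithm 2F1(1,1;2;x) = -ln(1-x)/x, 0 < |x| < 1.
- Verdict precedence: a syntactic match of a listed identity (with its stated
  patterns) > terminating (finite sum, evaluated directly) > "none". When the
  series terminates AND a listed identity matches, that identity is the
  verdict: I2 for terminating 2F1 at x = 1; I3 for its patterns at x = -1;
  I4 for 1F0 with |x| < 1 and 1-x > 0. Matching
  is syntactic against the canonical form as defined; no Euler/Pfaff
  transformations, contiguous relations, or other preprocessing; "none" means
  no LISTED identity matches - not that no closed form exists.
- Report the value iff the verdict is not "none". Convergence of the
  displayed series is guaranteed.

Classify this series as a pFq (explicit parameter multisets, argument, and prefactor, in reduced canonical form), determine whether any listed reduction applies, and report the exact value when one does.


At argument \frac{5}{3}: a 2F2 with upper {-5, -\frac{5}{3}}, lower {\frac{1}{2}, \frac{3}{5}}, scaled by C = -\frac{2}{11}. Verdict: terminating - no listed pattern fits, but -5 in the upper list cuts the series at k = 5; direct evaluation. Sum: -\frac{15642666609106}{991064657583}.

First insight: t_0 being -\frac{2}{11}, the lower running product (prefactor -2/11) is a rising factorial.
Consecutive-term ratio: r(k) = \frac{5}{3} * (k-5) (k-\frac{5}{3}) / [(k+\frac{1}{2}) (k+\frac{3}{5}) (k+1)] - rational in k. x = \frac{5}{3}; t_0 = -\frac{2}{11}; negate the roots.


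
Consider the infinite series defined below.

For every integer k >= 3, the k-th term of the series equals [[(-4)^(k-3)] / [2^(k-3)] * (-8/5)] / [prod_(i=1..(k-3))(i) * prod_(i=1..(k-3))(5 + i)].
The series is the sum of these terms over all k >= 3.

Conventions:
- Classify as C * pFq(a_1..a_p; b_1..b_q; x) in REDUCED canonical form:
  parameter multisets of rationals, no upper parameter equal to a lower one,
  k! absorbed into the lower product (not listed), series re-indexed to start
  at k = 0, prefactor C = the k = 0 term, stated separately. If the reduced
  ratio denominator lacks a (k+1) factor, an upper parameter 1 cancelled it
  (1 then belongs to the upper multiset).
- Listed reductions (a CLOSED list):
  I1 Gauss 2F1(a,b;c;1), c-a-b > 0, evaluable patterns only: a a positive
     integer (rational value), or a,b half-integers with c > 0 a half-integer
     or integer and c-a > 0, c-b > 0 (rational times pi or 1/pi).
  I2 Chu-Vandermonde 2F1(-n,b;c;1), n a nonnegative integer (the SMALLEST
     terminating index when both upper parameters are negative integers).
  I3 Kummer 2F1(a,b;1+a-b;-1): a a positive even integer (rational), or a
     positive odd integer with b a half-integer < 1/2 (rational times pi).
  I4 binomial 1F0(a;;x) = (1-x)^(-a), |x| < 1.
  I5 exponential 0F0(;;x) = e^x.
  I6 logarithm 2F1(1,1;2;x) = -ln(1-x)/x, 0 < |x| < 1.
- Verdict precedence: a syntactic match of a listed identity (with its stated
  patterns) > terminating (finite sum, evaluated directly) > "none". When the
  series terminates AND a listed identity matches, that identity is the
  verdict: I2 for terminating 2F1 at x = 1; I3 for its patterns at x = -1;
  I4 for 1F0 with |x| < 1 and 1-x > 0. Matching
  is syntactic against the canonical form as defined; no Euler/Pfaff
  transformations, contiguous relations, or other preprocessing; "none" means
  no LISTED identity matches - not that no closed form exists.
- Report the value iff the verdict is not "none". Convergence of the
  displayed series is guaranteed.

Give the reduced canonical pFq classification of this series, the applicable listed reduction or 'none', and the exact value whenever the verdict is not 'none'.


Structural cue: from the first term -8/5: the two k-th powers (C = -8/5, x = -2) combine into one argument.
Adjacent-term ratio: r(k) = (-2) * 1 / [(k+6) (k+1)] - rational in k. x = (-2); t_0 = -8/5; negate the roots.

With C = -8/5: the canonical form is 0F1(-; 6; -2). Verdict: none - at argument -2 the multisets {-} ; {6} match no listed identity.


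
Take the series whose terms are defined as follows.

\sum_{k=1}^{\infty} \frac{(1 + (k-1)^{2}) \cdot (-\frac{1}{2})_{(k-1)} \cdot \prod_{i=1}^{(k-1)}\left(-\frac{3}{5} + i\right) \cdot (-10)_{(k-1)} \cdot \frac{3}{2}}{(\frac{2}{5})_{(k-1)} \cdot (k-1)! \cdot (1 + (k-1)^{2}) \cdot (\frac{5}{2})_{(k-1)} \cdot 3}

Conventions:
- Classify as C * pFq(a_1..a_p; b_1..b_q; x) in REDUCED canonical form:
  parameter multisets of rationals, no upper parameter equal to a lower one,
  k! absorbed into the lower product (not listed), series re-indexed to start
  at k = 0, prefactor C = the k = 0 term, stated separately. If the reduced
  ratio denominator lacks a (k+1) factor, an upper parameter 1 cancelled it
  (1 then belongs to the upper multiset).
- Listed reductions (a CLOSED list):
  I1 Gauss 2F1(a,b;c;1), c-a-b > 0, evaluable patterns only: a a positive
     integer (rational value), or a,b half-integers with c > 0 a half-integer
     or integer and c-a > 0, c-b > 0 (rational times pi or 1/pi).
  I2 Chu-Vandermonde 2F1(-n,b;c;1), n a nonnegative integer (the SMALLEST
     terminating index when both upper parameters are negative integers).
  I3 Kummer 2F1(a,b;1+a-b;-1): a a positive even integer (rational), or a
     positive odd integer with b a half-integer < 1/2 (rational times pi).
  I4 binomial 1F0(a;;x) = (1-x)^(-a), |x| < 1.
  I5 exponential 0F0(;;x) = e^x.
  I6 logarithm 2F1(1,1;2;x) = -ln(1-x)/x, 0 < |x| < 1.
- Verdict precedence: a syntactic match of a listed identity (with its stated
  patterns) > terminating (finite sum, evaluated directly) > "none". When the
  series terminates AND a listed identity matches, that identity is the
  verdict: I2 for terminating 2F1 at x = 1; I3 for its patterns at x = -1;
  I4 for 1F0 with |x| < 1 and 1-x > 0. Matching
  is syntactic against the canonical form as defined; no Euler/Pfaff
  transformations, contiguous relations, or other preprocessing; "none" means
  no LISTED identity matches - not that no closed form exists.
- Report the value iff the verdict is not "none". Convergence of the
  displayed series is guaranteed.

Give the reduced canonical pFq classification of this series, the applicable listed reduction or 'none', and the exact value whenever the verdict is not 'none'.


Reduced: x = 1, 2F1, upper = {-10, -\frac{1}{2}}, lower = {\frac{5}{2}}, C = \frac{1}{2}. Verdict: the Chu-Vandermonde identity I2 applies (terminating 2F1 at x = 1 with n = 10, b = -1/2, c = \frac{5}{2}). Hence: \frac{786432}{676039}.

Key observation: with t_0 = \frac{1}{2}, the constant factors (prefactor 1/2) combine into one prefactor.
Term ratio: r(k) = 1 * (k-10) (k-\frac{1}{2}) / [(k+\frac{5}{2}) (k+1)] - rational in k, leading ratio 1; with t_0 = \frac{1}{2}, classification follows.
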